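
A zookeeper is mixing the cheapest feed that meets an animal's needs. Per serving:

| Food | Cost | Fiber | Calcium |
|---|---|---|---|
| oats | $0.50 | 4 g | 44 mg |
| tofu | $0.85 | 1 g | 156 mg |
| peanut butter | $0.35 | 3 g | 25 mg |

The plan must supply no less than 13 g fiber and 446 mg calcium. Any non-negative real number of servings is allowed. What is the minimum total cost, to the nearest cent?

oats only: max(13/4, 446/44) = 10.14 servings → $5.07.
tofu only: max(13/1, 446/156) = 13 servings → $11.05.
peanut butter only: max(13/3, 446/25) = 17.84 servings → $6.24.
oats + tofu with both tight: 2.728 servings and 2.09 servings → $3.14.
oats + peanut butter: intersection lies outside the first quadrant.
tofu + peanut butter with both tight: 2.287 servings and 3.571 servings → $3.19.
Cheapest feasible corner: $3.14.

$3.14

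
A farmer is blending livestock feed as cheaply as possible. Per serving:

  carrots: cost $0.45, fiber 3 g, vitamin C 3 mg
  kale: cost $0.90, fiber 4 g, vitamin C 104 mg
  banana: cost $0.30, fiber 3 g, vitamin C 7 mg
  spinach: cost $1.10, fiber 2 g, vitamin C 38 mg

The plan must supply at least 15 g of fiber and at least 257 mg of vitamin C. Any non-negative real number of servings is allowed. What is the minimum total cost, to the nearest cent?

carrots only: max(15/3, 257/3) = 85.67 servings → $38.55.
kale only: max(15/4, 257/104) = 3.75 servings → $3.38.
banana only: max(15/3, 257/7) = 36.71 servings → $11.01.
spinach only: max(15/2, 257/38) = 7.5 servings → $8.25.
carrots + kale with both tight: 1.773 servings and 2.42 servings → $2.98.
carrots + banana: the both-tight solution has a negative serving — not a feasible corner.
carrots + spinach with both tight: 0.5185 servings and 6.722 servings → $7.63.
kale + banana with both tight: 2.345 servings and 1.873 servings → $2.67.
kale + spinach: the both-tight solution has a negative serving — not a feasible corner.
banana + spinach with both tight: 0.56 servings and 6.66 servings → $7.49.
The minimum over all feasible corners is $2.67.

$2.67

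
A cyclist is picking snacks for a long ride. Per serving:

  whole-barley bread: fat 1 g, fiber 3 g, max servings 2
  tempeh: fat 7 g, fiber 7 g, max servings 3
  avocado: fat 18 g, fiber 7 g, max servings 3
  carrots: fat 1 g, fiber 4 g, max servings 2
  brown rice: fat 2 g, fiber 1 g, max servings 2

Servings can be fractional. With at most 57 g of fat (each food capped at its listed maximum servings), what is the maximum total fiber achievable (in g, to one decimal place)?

47.9 g

Fiber per g fat: carrots 4, whole-barley bread 3, tempeh 1, brown rice 0.5, avocado 0.3889.
Take 2 servings of carrots: uses 2 g fat, +8.0 g fiber (running total 8.0 g).
Take 2 servings of whole-barley bread: uses 2 g fat, +6.0 g fiber (running total 14.0 g).
Take 3 servings of tempeh: uses 21 g fat, +21.0 g fiber (running total 35.0 g).
Take 2 servings of brown rice: uses 4 g fat, +2.0 g fiber (running total 37.0 g).
Take 1.556 servings of avocado: uses 28 g fat, +10.9 g fiber (running total 47.9 g).
Greedy by best ratio exhausts the fat allowance optimally: 47.9 g.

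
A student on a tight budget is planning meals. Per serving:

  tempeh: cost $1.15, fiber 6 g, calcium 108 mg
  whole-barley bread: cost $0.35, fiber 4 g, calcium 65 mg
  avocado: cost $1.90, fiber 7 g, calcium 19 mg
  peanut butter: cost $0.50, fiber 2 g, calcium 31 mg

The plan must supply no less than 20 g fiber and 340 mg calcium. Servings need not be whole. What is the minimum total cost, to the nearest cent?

$1.83

This is a tiny linear program; its minimum lies at a vertex of the feasible set. List the vertices and price them.
tempeh only: max(20/6, 340/108) = 3.333 servings → $3.83.
whole-barley bread only: max(20/4, 340/65) = 5.231 servings → $1.83.
avocado only: max(20/7, 340/19) = 17.89 servings → $34.00.
peanut butter only: max(20/2, 340/31) = 10.97 servings → $5.48.
tempeh + whole-barley bread with both tight: 1.429 servings and 2.857 servings → $2.64.
tempeh + avocado with both tight: 3.115 servings and 0.1869 servings → $3.94.
tempeh + peanut butter with both tight: 2 servings and 4 servings → $4.30.
whole-barley bread + avocado: intersection lies outside the first quadrant.
whole-barley bread + peanut butter: the both-tight solution has a negative serving — not a feasible corner.
avocado + peanut butter with both targets exact would need a negative amount; discard.
Cheapest feasible corner: $1.83.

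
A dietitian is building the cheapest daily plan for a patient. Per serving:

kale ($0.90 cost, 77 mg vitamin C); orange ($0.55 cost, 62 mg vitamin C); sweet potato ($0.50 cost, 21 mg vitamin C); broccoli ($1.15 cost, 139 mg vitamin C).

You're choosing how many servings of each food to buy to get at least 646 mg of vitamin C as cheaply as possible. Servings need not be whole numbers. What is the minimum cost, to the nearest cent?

$5.34

Cost per mg of vitamin C: broccoli $0.0083, orange $0.0089, kale $0.0117, sweet potato $0.0238.
With no serving limits, use only broccoli: 646 mg / 139 mg = 4.647 servings × $1.15 = $5.34.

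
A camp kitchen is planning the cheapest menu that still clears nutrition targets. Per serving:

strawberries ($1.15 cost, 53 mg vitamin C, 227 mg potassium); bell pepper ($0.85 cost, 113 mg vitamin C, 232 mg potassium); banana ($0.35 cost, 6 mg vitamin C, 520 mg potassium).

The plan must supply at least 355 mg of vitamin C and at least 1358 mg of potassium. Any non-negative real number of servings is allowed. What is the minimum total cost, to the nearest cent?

$3.05

The cheapest plan sits at a corner of the feasible region — with two constraints it uses at most two foods.
strawberries only: max(355/53, 1358/227) = 6.698 servings → $7.70.
bell pepper only: max(355/113, 1358/232) = 5.853 servings → $4.98.
banana only: max(355/6, 1358/520) = 59.17 servings → $20.71.
strawberries + bell pepper with both tight: 5.323 servings and 0.6448 servings → $6.67.
strawberries + banana: the both-tight solution has a negative serving — not a feasible corner.
bell pepper + banana with both tight: 3.076 servings and 1.239 servings → $3.05.
The minimum over all feasible corners is $3.05.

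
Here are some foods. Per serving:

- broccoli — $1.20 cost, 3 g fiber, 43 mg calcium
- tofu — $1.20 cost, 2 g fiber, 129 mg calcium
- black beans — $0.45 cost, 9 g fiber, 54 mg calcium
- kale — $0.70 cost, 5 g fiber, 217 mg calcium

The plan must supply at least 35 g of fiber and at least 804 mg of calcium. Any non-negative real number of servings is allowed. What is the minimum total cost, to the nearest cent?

$3.18

Compare the cost at each extreme point of the feasible region.
broccoli only: max(35/3, 804/43) = 18.7 servings → $22.44.
tofu only: max(35/2, 804/129) = 17.5 servings → $21.00.
black beans only: max(35/9, 804/54) = 14.89 servings → $6.70.
kale only: max(35/5, 804/217) = 7 servings → $4.90.
broccoli + tofu with both tight: 9.658 servings and 3.013 servings → $15.21.
broccoli + black beans with both targets exact would need a negative amount; discard.
broccoli + kale with both tight: 8.2 servings and 2.08 servings → $11.30.
tofu + black beans with both tight: 5.077 servings and 2.761 servings → $7.33.
tofu + kale with both targets exact would need a negative amount; discard.
black beans + kale with both tight: 2.124 servings and 3.176 servings → $3.18.
So the least-cost plan costs $3.18.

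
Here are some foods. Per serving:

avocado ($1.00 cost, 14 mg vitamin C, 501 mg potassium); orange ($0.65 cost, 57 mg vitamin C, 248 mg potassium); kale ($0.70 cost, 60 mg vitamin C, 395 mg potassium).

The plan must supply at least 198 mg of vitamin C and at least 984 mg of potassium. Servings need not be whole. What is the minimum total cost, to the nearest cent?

At the optimum either one food covers both requirements or two foods hit both targets exactly; no other combination can be cheaper.
avocado only: max(198/14, 984/501) = 14.14 servings → $14.14.
orange only: max(198/57, 984/248) = 3.968 servings → $2.58.
kale only: max(198/60, 984/395) = 3.3 servings → $2.31.
avocado + orange with both tight: 0.2784 servings and 3.405 servings → $2.49.
avocado + kale: the both-tight solution has a negative serving — not a feasible corner.
orange + kale with both tight: 2.511 servings and 0.9147 servings → $2.27.
So the least-cost plan costs $2.27.

$2.27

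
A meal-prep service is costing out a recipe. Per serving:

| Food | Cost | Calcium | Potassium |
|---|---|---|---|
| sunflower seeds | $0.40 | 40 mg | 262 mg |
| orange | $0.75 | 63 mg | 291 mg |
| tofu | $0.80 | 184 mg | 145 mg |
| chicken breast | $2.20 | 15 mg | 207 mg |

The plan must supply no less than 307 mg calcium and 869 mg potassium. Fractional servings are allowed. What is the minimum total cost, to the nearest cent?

For a min-cost LP with two ≥-constraints, a basic feasible solution has at most two positive variables.
sunflower seeds only: max(307/40, 869/262) = 7.675 servings → $3.07.
orange only: max(307/63, 869/291) = 4.873 servings → $3.65.
tofu only: max(307/184, 869/145) = 5.993 servings → $4.79.
chicken breast only: max(307/15, 869/207) = 20.47 servings → $45.03.
sunflower seeds + orange: intersection lies outside the first quadrant.
sunflower seeds + tofu with both tight: 2.721 servings and 1.077 servings → $1.95.
sunflower seeds + chicken breast with both targets exact would need a negative amount; discard.
orange + tofu with both tight: 2.598 servings and 0.7789 servings → $2.57.
orange + chicken breast with both targets exact would need a negative amount; discard.
tofu + chicken breast with both tight: 1.407 servings and 3.213 servings → $8.19.
The minimum over all feasible corners is $1.95.

$1.95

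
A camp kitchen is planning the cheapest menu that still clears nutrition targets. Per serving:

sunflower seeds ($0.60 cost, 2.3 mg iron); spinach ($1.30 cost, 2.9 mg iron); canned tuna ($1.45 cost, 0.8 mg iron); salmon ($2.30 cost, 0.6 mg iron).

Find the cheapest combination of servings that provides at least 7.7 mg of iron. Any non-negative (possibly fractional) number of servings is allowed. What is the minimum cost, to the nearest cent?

Cost per mg of iron: sunflower seeds $0.2609, spinach $0.4483, canned tuna $1.8125, salmon $3.8333.
With no serving limits, use only sunflower seeds: 7.7 mg / 2.3 mg = 3.348 servings × $0.60 = $2.01.

$2.01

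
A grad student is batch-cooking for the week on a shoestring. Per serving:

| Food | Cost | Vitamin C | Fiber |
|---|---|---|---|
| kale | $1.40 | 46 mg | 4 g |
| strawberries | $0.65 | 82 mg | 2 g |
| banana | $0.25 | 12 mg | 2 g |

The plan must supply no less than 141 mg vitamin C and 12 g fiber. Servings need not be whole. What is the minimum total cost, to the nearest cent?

$1.89

This is a tiny linear program; its minimum lies at a vertex of the feasible set. List the vertices and price them.
kale only: max(141/46, 12/4) = 3.065 servings → $4.29.
strawberries only: max(141/82, 12/2) = 6 servings → $3.90.
banana only: max(141/12, 12/2) = 11.75 servings → $2.94.
kale + strawberries with both tight: 2.975 servings and 0.05085 servings → $4.20.
kale + banana: the both-tight solution has a negative serving — not a feasible corner.
strawberries + banana with both tight: 0.9857 servings and 5.014 servings → $1.89.
Cheapest feasible corner: $1.89.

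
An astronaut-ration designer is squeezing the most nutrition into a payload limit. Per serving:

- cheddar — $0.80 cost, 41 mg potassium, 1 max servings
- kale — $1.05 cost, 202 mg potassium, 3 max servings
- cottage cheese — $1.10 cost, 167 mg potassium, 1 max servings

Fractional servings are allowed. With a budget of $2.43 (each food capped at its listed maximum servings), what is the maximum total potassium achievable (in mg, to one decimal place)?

467.5 mg

Potassium per dollar: kale 192.4, cottage cheese 151.8, cheddar 51.25.
Take 2.314 servings of kale: spends $2.43, +467.5 mg potassium (running total 467.5 mg).
Greedy by best ratio exhausts the cost allowance optimally: 467.5 mg.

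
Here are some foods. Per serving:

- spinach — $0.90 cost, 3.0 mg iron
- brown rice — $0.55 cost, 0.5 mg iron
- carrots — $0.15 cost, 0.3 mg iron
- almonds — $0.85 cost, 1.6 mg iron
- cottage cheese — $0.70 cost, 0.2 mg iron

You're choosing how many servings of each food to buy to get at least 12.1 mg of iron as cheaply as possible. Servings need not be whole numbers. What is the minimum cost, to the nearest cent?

Cost per mg of iron: spinach $0.3000, carrots $0.5000, almonds $0.5312, brown rice $1.1000, cottage cheese $3.5000.
With no serving limits, use only spinach: 12.1 mg / 3.0 mg = 4.033 servings × $0.90 = $3.63.

$3.63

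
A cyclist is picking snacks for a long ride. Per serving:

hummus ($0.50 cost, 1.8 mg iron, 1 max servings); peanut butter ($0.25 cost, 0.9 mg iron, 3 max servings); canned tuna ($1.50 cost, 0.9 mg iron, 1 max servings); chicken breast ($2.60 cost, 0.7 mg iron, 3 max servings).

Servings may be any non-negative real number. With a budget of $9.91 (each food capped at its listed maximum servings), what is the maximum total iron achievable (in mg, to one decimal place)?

7.3 mg

Iron per dollar: hummus 3.6, peanut butter 3.6, canned tuna 0.6, chicken breast 0.2692.
Take 1 serving of hummus: spends $0.50, +1.8 mg iron (running total 1.8 mg).
Take 3 servings of peanut butter: spends $0.75, +2.7 mg iron (running total 4.5 mg).
Take 1 serving of canned tuna: spends $1.50, +0.9 mg iron (running total 5.4 mg).
Take 2.754 servings of chicken breast: spends $7.16, +1.9 mg iron (running total 7.3 mg).
Greedy by best ratio exhausts the cost allowance optimally: 7.3 mg.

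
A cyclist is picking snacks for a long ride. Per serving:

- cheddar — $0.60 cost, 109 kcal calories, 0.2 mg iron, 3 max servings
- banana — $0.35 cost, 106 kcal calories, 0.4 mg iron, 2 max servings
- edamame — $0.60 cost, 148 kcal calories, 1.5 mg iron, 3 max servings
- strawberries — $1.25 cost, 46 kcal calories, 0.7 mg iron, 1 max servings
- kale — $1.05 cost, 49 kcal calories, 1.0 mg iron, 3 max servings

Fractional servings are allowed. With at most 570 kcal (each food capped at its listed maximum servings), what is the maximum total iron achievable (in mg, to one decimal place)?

Iron per kcal: kale 0.02041, strawberries 0.01522, edamame 0.01014, banana 0.003774, cheddar 0.001835.
Take 3 servings of kale: uses 147 kcal, +3.0 mg iron (running total 3.0 mg).
Take 1 serving of strawberries: uses 46 kcal, +0.7 mg iron (running total 3.7 mg).
Take 2.547 servings of edamame: uses 377 kcal, +3.8 mg iron (running total 7.5 mg).
Greedy by best ratio exhausts the calories allowance optimally: 7.5 mg.

7.5 mg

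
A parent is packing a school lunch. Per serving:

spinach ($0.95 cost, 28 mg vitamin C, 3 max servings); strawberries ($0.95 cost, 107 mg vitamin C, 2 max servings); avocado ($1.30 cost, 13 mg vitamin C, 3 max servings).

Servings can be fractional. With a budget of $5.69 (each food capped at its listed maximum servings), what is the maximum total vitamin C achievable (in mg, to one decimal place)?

Vitamin C per dollar: strawberries 112.6, spinach 29.47, avocado 10.
Take 2 servings of strawberries: spends $1.90, +214.0 mg vitamin C (running total 214.0 mg).
Take 3 servings of spinach: spends $2.85, +84.0 mg vitamin C (running total 298.0 mg).
Take 0.7231 servings of avocado: spends $0.94, +9.4 mg vitamin C (running total 307.4 mg).
Greedy by best ratio exhausts the cost allowance optimally: 307.4 mg.

307.4 mg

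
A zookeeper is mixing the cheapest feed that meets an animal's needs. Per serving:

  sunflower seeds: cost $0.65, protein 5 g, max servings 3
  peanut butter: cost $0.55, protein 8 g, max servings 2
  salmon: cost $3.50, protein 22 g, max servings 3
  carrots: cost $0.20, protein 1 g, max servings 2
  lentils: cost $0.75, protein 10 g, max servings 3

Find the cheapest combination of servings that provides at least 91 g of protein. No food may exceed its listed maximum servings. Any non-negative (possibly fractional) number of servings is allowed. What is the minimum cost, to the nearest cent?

Cost per g of protein: peanut butter $0.0688, lentils $0.0750, sunflower seeds $0.1300, salmon $0.1591, carrots $0.2000.
Take 2 servings of peanut butter: +16.0 g protein for $1.10 (total $1.10, still need 75.0 g).
Take 3 servings of lentils: +30.0 g protein for $2.25 (total $3.35, still need 45.0 g).
Take 3 servings of sunflower seeds: +15.0 g protein for $1.95 (total $5.30, still need 30.0 g).
Take 1.364 servings of salmon: +30.0 g protein for $4.77 (total $10.07, still need 0.0 g).
Greedy by cheapest-per-g is optimal for a single linear constraint, so the minimum cost is $10.07.

$10.07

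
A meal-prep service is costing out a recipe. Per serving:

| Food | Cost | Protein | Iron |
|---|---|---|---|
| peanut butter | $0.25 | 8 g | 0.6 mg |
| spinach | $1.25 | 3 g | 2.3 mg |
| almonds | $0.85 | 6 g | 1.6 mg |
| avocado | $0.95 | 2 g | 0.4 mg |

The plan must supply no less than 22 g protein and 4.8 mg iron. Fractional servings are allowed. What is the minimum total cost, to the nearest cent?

$2.00

Minimising a linear cost over {protein ≥ 22, iron ≥ 4.8, servings ≥ 0} — the optimum is at a vertex, using one or two foods.
peanut butter only: max(22/8, 4.8/0.6) = 8 servings → $2.00.
spinach only: max(22/3, 4.8/2.3) = 7.333 servings → $9.17.
almonds only: max(22/6, 4.8/1.6) = 3.667 servings → $3.12.
avocado only: max(22/2, 4.8/0.4) = 12 servings → $11.40.
peanut butter + spinach with both tight: 2.181 servings and 1.518 servings → $2.44.
peanut butter + almonds with both tight: 0.6957 servings and 2.739 servings → $2.50.
peanut butter + avocado with both targets exact would need a negative amount; discard.
spinach + almonds with both targets exact would need a negative amount; discard.
spinach + avocado with both tight: 0.2353 servings and 10.65 servings → $10.41.
almonds + avocado with both tight: 1 serving and 8 servings → $8.45.
So the least-cost plan costs $2.00.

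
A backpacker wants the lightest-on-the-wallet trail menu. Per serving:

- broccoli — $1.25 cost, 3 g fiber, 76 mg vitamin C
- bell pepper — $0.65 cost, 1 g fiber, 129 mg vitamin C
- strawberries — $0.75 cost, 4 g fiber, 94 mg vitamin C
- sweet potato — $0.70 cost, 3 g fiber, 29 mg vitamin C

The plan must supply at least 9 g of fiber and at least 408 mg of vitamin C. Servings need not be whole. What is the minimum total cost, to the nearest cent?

$2.55

This is a tiny linear program; its minimum lies at a vertex of the feasible set. List the vertices and price them.
broccoli only: max(9/3, 408/76) = 5.368 servings → $6.71.
bell pepper only: max(9/1, 408/129) = 9 servings → $5.85.
strawberries only: max(9/4, 408/94) = 4.34 servings → $3.26.
sweet potato only: max(9/3, 408/29) = 14.07 servings → $9.85.
broccoli + bell pepper with both tight: 2.421 servings and 1.736 servings → $4.16.
broccoli + strawberries: the both-tight solution has a negative serving — not a feasible corner.
broccoli + sweet potato with both targets exact would need a negative amount; discard.
bell pepper + strawberries with both tight: 1.863 servings and 1.784 servings → $2.55.
bell pepper + sweet potato with both tight: 2.69 servings and 2.103 servings → $3.22.
strawberries + sweet potato: the both-tight solution has a negative serving — not a feasible corner.
So the least-cost plan costs $2.55.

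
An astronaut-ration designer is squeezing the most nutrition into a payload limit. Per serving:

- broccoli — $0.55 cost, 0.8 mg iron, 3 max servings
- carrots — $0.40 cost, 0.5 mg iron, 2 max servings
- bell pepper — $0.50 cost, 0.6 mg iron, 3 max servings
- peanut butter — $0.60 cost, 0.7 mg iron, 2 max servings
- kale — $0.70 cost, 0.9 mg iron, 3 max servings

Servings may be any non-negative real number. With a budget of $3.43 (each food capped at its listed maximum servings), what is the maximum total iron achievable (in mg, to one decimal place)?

Iron per dollar: broccoli 1.455, kale 1.286, carrots 1.25, bell pepper 1.2, peanut butter 1.167.
Take 3 servings of broccoli: spends $1.65, +2.4 mg iron (running total 2.4 mg).
Take 2.543 servings of kale: spends $1.78, +2.3 mg iron (running total 4.7 mg).
Greedy by best ratio exhausts the cost allowance optimally: 4.7 mg.

4.7 mg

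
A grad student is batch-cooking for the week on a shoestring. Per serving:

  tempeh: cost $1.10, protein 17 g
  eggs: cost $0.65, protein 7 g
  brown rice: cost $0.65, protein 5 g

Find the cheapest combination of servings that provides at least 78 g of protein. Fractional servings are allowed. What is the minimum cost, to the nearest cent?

Cost per g of protein: tempeh $0.0647, eggs $0.0929, brown rice $0.1300.
With no serving limits, use only tempeh: 78 g / 17 g = 4.588 servings × $1.10 = $5.05.

$5.05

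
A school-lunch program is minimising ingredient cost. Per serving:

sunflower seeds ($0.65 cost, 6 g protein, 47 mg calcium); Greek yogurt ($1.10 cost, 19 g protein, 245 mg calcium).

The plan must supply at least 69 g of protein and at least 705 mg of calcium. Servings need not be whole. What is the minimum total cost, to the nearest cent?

$3.99

For a min-cost LP with two ≥-constraints, a basic feasible solution has at most two positive variables.
sunflower seeds only: max(69/6, 705/47) = 15 servings → $9.75.
Greek yogurt only: max(69/19, 705/245) = 3.632 servings → $3.99.
sunflower seeds + Greek yogurt with both tight: 6.083 servings and 1.711 servings → $5.84.
Cheapest feasible corner: $3.99.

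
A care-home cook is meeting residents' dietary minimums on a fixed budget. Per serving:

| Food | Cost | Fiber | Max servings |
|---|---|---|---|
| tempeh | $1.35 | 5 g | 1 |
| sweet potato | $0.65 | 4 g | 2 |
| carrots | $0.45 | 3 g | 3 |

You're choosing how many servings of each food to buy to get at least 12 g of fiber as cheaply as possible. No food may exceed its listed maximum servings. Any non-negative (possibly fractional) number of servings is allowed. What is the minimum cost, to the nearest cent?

$1.84

Cost per g of fiber: carrots $0.1500, sweet potato $0.1625, tempeh $0.2700.
Take 3 servings of carrots: +9.0 g fiber for $1.35 (total $1.35, still need 3.0 g).
Take 0.75 servings of sweet potato: +3.0 g fiber for $0.49 (total $1.84, still need 0.0 g).
Filling from the cheapest source first is optimal under one linear minimum: $1.84.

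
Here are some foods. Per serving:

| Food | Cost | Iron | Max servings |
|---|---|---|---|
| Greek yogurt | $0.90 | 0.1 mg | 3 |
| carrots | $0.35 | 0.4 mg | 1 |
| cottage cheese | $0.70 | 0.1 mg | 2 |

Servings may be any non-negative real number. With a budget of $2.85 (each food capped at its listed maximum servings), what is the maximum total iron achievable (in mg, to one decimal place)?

0.7 mg

Iron per dollar: carrots 1.143, cottage cheese 0.1429, Greek yogurt 0.1111.
Take 1 serving of carrots: spends $0.35, +0.4 mg iron (running total 0.4 mg).
Take 2 servings of cottage cheese: spends $1.40, +0.2 mg iron (running total 0.6 mg).
Take 1.222 servings of Greek yogurt: spends $1.10, +0.1 mg iron (running total 0.7 mg).
Greedy by best ratio exhausts the cost allowance optimally: 0.7 mg.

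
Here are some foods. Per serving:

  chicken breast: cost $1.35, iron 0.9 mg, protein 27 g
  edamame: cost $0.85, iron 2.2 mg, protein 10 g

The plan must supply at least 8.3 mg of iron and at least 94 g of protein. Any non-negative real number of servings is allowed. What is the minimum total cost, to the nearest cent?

Minimising a linear cost over {iron ≥ 8.3, protein ≥ 94, servings ≥ 0} — the optimum is at a vertex, using one or two foods.
chicken breast only: max(8.3/0.9, 94/27) = 9.222 servings → $12.45.
edamame only: max(8.3/2.2, 94/10) = 9.4 servings → $7.99.
chicken breast + edamame with both tight: 2.456 servings and 2.768 servings → $5.67.
Cheapest feasible corner: $5.67.

$5.67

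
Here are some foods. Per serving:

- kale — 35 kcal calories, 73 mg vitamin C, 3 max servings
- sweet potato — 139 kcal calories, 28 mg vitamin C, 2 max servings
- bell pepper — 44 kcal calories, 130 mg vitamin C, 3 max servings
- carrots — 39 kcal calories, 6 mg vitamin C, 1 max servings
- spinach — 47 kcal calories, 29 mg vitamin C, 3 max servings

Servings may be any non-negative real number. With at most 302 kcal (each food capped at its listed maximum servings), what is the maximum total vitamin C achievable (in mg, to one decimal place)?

649.1 mg

Vitamin C per kcal: bell pepper 2.955, kale 2.086, spinach 0.617, sweet potato 0.2014, carrots 0.1538.
Take 3 servings of bell pepper: uses 132 kcal, +390.0 mg vitamin C (running total 390.0 mg).
Take 3 servings of kale: uses 105 kcal, +219.0 mg vitamin C (running total 609.0 mg).
Take 1.383 servings of spinach: uses 65 kcal, +40.1 mg vitamin C (running total 649.1 mg).
Filling greedily by vitamin C-per-kcal is optimal for one linear limit, giving 649.1 mg.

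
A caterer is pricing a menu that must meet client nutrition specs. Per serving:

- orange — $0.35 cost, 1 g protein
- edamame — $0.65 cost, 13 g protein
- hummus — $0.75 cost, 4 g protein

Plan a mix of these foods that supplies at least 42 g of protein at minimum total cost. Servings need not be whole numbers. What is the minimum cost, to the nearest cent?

Cost per g of protein: edamame $0.0500, hummus $0.1875, orange $0.3500.
With no serving limits, use only edamame: 42 g / 13 g = 3.231 servings × $0.65 = $2.10.

$2.10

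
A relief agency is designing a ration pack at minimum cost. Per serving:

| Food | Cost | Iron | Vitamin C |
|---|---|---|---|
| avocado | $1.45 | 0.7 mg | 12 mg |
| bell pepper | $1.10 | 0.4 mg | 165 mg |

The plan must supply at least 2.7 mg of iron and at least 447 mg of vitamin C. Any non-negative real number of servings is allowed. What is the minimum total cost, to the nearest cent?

$6.28

avocado only: max(2.7/0.7, 447/12) = 37.25 servings → $54.01.
bell pepper only: max(2.7/0.4, 447/165) = 6.75 servings → $7.42.
avocado + bell pepper with both tight: 2.409 servings and 2.534 servings → $6.28.
The minimum over all feasible corners is $6.28.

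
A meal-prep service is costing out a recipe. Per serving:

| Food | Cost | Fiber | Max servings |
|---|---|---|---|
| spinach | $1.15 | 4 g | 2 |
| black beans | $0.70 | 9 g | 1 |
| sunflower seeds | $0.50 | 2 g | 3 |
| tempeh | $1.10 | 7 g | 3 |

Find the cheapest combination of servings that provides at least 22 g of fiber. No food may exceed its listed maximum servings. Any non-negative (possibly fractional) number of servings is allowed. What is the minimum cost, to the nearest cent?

$2.74

Cost per g of fiber: black beans $0.0778, tempeh $0.1571, sunflower seeds $0.2500, spinach $0.2875.
Take 1 serving of black beans: +9.0 g fiber for $0.70 (total $0.70, still need 13.0 g).
Take 1.857 servings of tempeh: +13.0 g fiber for $2.04 (total $2.74, still need 0.0 g).
Filling from the cheapest source first is optimal under one linear minimum: $2.74.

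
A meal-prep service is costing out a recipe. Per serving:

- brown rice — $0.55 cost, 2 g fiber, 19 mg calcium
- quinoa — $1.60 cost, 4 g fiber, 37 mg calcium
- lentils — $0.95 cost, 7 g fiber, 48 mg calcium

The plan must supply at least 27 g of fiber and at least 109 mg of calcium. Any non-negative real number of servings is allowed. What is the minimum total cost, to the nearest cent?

$3.66

With two linear requirements the optimum uses one or two foods; enumerate the corners.
brown rice only: max(27/2, 109/19) = 13.5 servings → $7.42.
quinoa only: max(27/4, 109/37) = 6.75 servings → $10.80.
lentils only: max(27/7, 109/48) = 3.857 servings → $3.66.
brown rice + quinoa: intersection lies outside the first quadrant.
brown rice + lentils with both targets exact would need a negative amount; discard.
quinoa + lentils with both targets exact would need a negative amount; discard.
The minimum over all feasible corners is $3.66.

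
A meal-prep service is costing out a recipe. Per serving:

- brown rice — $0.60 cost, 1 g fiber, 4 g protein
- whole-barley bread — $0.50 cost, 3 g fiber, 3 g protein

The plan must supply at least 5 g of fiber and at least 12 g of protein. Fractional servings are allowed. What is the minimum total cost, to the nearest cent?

Two binding constraints pin down two serving amounts, so the optimal mix uses at most two foods. The candidates are each food alone (scaled to the tighter of fiber/protein) and each pair with both constraints tight.
brown rice only: max(5/1, 12/4) = 5 servings → $3.00.
whole-barley bread only: max(5/3, 12/3) = 4 servings → $2.00.
brown rice + whole-barley bread with both tight: 2.333 servings and 0.8889 servings → $1.84.
Cheapest feasible corner: $1.84.

$1.84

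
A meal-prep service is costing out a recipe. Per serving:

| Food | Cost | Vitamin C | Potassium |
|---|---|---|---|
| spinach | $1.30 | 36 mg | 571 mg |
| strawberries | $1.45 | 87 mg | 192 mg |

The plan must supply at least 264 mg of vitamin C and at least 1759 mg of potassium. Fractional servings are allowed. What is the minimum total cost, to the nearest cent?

spinach only: max(264/36, 1759/571) = 7.333 servings → $9.53.
strawberries only: max(264/87, 1759/192) = 9.161 servings → $13.28.
spinach + strawberries with both tight: 2.393 servings and 2.044 servings → $6.08.
The minimum over all feasible corners is $6.08.

$6.08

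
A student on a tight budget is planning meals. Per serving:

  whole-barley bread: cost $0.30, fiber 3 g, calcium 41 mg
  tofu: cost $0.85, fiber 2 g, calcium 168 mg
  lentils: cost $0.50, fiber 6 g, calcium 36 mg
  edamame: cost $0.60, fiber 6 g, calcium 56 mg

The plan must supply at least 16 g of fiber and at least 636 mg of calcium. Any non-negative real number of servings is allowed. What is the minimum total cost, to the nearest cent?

For a min-cost LP with two ≥-constraints, a basic feasible solution has at most two positive variables.
whole-barley bread only: max(16/3, 636/41) = 15.51 servings → $4.65.
tofu only: max(16/2, 636/168) = 8 servings → $6.80.
lentils only: max(16/6, 636/36) = 17.67 servings → $8.83.
edamame only: max(16/6, 636/56) = 11.36 servings → $6.81.
whole-barley bread + tofu with both tight: 3.355 servings and 2.967 servings → $3.53.
whole-barley bread + lentils with both targets exact would need a negative amount; discard.
whole-barley bread + edamame: intersection lies outside the first quadrant.
tofu + lentils with both tight: 3.462 servings and 1.513 servings → $3.70.
tofu + edamame with both tight: 3.259 servings and 1.58 servings → $3.72.
lentils + edamame: intersection lies outside the first quadrant.
The minimum over all feasible corners is $3.53.

$3.53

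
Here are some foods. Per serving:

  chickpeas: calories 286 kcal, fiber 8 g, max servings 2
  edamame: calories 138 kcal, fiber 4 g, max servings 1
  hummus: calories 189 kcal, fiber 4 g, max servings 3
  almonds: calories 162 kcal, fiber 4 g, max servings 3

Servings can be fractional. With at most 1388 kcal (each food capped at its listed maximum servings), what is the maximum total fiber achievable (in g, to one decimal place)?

36.1 g

Fiber per kcal: edamame 0.02899, chickpeas 0.02797, almonds 0.02469, hummus 0.02116.
Take 1 serving of edamame: uses 138 kcal, +4.0 g fiber (running total 4.0 g).
Take 2 servings of chickpeas: uses 572 kcal, +16.0 g fiber (running total 20.0 g).
Take 3 servings of almonds: uses 486 kcal, +12.0 g fiber (running total 32.0 g).
Take 1.016 servings of hummus: uses 192 kcal, +4.1 g fiber (running total 36.1 g).
Greedy by best ratio exhausts the calories allowance optimally: 36.1 g.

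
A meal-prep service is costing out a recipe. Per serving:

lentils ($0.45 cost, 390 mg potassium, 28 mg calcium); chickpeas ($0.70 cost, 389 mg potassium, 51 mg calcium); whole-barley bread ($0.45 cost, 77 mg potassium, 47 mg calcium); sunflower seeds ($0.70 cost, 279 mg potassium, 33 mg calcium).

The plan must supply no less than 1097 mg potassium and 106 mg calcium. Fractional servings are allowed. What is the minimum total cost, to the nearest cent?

$1.50

Two binding constraints pin down two serving amounts, so the optimal mix uses at most two foods. The candidates are each food alone (scaled to the tighter of potassium/calcium) and each pair with both constraints tight.
lentils only: max(1097/390, 106/28) = 3.786 servings → $1.70.
chickpeas only: max(1097/389, 106/51) = 2.82 servings → $1.97.
whole-barley bread only: max(1097/77, 106/47) = 14.25 servings → $6.41.
sunflower seeds only: max(1097/279, 106/33) = 3.932 servings → $2.75.
lentils + chickpeas with both tight: 1.635 servings and 1.181 servings → $1.56.
lentils + whole-barley bread with both tight: 2.683 servings and 0.6569 servings → $1.50.
lentils + sunflower seeds with both tight: 1.31 servings and 2.1 servings → $2.06.
chickpeas + whole-barley bread with both targets exact would need a negative amount; discard.
chickpeas + sunflower seeds with both targets exact would need a negative amount; discard.
whole-barley bread + sunflower seeds with both targets exact would need a negative amount; discard.
Cheapest feasible corner: $1.50.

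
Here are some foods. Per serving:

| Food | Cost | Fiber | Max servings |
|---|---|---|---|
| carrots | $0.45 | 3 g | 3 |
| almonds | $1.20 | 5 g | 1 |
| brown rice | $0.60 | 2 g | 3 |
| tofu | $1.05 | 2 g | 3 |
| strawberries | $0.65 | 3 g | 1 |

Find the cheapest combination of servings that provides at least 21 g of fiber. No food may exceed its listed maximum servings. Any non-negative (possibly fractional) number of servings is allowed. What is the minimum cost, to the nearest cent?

$4.40

Cost per g of fiber: carrots $0.1500, strawberries $0.2167, almonds $0.2400, brown rice $0.3000, tofu $0.5250.
Take 3 servings of carrots: +9.0 g fiber for $1.35 (total $1.35, still need 12.0 g).
Take 1 serving of strawberries: +3.0 g fiber for $0.65 (total $2.00, still need 9.0 g).
Take 1 serving of almonds: +5.0 g fiber for $1.20 (total $3.20, still need 4.0 g).
Take 2 servings of brown rice: +4.0 g fiber for $1.20 (total $4.40, still need 0.0 g).
Greedy by cheapest-per-g is optimal for a single linear constraint, so the minimum cost is $4.40.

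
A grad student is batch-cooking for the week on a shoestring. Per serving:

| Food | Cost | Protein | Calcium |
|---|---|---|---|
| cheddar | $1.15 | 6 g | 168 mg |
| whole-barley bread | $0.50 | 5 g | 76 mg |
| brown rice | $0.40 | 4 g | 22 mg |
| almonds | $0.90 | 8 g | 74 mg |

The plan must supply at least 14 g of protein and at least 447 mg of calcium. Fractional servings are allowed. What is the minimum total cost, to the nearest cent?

With two linear requirements the optimum uses one or two foods; enumerate the corners.
cheddar only: max(14/6, 447/168) = 2.661 servings → $3.06.
whole-barley bread only: max(14/5, 447/76) = 5.882 servings → $2.94.
brown rice only: max(14/4, 447/22) = 20.32 servings → $8.13.
almonds only: max(14/8, 447/74) = 6.041 servings → $5.44.
cheddar + whole-barley bread: intersection lies outside the first quadrant.
cheddar + brown rice: intersection lies outside the first quadrant.
cheddar + almonds: intersection lies outside the first quadrant.
whole-barley bread + brown rice: intersection lies outside the first quadrant.
whole-barley bread + almonds: intersection lies outside the first quadrant.
brown rice + almonds: intersection lies outside the first quadrant.
So the least-cost plan costs $2.94.

$2.94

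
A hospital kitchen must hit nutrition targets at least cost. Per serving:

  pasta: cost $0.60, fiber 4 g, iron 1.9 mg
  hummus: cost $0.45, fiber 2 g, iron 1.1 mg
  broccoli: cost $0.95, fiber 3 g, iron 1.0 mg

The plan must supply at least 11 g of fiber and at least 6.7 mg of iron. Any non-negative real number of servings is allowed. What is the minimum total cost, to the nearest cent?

Two binding constraints pin down two serving amounts, so the optimal mix uses at most two foods. The candidates are each food alone (scaled to the tighter of fiber/iron) and each pair with both constraints tight.
pasta only: max(11/4, 6.7/1.9) = 3.526 servings → $2.12.
hummus only: max(11/2, 6.7/1.1) = 6.091 servings → $2.74.
broccoli only: max(11/3, 6.7/1.0) = 6.7 servings → $6.37.
pasta + hummus: intersection lies outside the first quadrant.
pasta + broccoli with both targets exact would need a negative amount; discard.
hummus + broccoli with both targets exact would need a negative amount; discard.
The minimum over all feasible corners is $2.12.

$2.12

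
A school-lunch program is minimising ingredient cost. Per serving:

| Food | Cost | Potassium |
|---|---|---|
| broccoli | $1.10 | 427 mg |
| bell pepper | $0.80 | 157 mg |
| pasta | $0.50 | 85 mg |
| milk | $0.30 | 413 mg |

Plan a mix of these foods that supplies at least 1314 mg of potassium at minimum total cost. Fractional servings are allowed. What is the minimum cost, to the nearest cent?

$0.95

Cost per mg of potassium: milk $0.0007, broccoli $0.0026, bell pepper $0.0051, pasta $0.0059.
With no serving limits, use only milk: 1314 mg / 413 mg = 3.182 servings × $0.30 = $0.95.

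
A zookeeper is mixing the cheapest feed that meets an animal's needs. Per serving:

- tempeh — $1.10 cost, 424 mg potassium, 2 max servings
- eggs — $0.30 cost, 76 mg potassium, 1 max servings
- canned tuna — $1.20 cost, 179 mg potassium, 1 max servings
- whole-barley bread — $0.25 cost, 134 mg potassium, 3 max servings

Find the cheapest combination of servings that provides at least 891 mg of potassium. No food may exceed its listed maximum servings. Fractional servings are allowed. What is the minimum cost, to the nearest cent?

$2.02

Cost per mg of potassium: whole-barley bread $0.0019, tempeh $0.0026, eggs $0.0039, canned tuna $0.0067.
Take 3 servings of whole-barley bread: +402.0 mg potassium for $0.75 (total $0.75, still need 489.0 mg).
Take 1.153 servings of tempeh: +489.0 mg potassium for $1.27 (total $2.02, still need 0.0 mg).
Filling from the cheapest source first is optimal under one linear minimum: $2.02.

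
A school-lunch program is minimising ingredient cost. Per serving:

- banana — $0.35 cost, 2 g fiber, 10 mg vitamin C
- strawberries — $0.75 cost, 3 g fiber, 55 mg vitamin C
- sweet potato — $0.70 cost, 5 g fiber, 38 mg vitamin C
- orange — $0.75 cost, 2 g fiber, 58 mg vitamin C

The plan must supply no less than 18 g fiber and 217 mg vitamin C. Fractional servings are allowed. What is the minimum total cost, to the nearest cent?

$3.34

banana only: max(18/2, 217/10) = 21.7 servings → $7.59.
strawberries only: max(18/3, 217/55) = 6 servings → $4.50.
sweet potato only: max(18/5, 217/38) = 5.711 servings → $4.00.
orange only: max(18/2, 217/58) = 9 servings → $6.75.
banana + strawberries with both tight: 4.237 servings and 3.175 servings → $3.86.
banana + sweet potato: intersection lies outside the first quadrant.
banana + orange with both tight: 6.354 servings and 2.646 servings → $4.21.
strawberries + sweet potato with both tight: 2.491 servings and 2.106 servings → $3.34.
strawberries + orange: the both-tight solution has a negative serving — not a feasible corner.
sweet potato + orange with both tight: 2.85 servings and 1.874 servings → $3.40.
Cheapest feasible corner: $3.34.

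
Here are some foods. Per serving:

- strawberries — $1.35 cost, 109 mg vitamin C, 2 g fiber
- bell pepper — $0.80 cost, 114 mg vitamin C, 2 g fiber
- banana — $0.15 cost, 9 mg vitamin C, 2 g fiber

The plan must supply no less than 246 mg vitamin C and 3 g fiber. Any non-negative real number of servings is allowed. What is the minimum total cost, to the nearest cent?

A basic optimal solution has at most two foods positive. Try each food alone and each pair with both targets met exactly.
strawberries only: max(246/109, 3/2) = 2.257 servings → $3.05.
bell pepper only: max(246/114, 3/2) = 2.158 servings → $1.73.
banana only: max(246/9, 3/2) = 27.33 servings → $4.10.
strawberries + bell pepper with both targets exact would need a negative amount; discard.
strawberries + banana: the both-tight solution has a negative serving — not a feasible corner.
bell pepper + banana with both targets exact would need a negative amount; discard.
So the least-cost plan costs $1.73.

$1.73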